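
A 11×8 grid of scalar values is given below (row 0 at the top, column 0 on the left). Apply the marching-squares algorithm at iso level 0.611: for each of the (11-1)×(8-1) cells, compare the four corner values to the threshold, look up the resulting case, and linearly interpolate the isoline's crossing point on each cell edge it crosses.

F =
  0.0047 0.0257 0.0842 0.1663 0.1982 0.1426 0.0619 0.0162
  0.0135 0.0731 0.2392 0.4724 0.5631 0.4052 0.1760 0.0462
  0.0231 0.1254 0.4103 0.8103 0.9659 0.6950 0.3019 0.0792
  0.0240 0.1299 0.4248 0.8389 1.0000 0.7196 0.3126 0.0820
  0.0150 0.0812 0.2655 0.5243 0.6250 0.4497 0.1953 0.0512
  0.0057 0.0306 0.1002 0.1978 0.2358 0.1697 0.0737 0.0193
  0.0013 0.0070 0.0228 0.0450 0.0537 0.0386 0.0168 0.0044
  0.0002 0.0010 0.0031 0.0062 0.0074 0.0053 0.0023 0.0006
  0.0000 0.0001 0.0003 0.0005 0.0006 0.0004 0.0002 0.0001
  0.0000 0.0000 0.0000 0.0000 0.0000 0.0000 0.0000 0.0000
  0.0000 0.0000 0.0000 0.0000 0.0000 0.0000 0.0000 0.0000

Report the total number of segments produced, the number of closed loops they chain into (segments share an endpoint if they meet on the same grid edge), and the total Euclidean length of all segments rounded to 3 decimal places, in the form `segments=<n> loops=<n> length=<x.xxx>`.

segments=12 loops=1 length=8.963

cell (1,2): code 0100 → (1.410,3.000)–(2.000,2.502)
cell (1,3): code 1100 → (1.119,4.000)–(1.410,3.000)
cell (1,4): code 1100 → (1.710,5.000)–(1.119,4.000)
cell (1,5): code 1000 → (2.000,5.214)–(1.710,5.000)
cell (2,2): code 0110 → (2.000,2.502)–(3.000,2.450)
cell (2,5): code 1001 → (3.000,5.267)–(2.000,5.214)
cell (3,2): code 0010 → (3.000,2.450)–(3.724,3.000)
cell (3,3): code 0111 → (3.724,3.000)–(4.000,3.861)
cell (3,4): code 1011 → (4.000,4.080)–(3.402,5.000)
cell (3,5): code 0001 → (3.402,5.000)–(3.000,5.267)
cell (4,3): code 0010 → (4.000,3.861)–(4.036,4.000)
cell (4,4): code 0001 → (4.036,4.000)–(4.000,4.080)
total: 12 segments, chained into 1 closed loop(s), length Σ = 8.963177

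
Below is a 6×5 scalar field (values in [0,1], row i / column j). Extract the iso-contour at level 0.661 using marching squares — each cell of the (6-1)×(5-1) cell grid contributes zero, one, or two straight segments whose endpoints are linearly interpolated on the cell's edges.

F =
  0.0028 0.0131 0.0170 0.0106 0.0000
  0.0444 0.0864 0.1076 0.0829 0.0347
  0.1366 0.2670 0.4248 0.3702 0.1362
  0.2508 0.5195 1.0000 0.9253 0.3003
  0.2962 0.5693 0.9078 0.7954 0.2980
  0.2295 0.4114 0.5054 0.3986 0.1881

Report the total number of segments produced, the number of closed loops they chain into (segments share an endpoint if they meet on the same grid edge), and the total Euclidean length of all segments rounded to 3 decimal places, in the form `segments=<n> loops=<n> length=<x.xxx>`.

segments=8 loops=1 length=6.997

cell (2,1): code 0100 → (2.411,2.000)–(3.000,1.294)
cell (2,2): code 1100 → (2.524,3.000)–(2.411,2.000)
cell (2,3): code 1000 → (3.000,3.423)–(2.524,3.000)
cell (3,1): code 0110 → (3.000,1.294)–(4.000,1.271)
cell (3,3): code 1001 → (4.000,3.270)–(3.000,3.423)
cell (4,1): code 0010 → (4.000,1.271)–(4.613,2.000)
cell (4,2): code 0011 → (4.613,2.000)–(4.339,3.000)
cell (4,3): code 0001 → (4.339,3.000)–(4.000,3.270)
total: 8 segments, chained into 1 closed loop(s), length Σ = 6.997420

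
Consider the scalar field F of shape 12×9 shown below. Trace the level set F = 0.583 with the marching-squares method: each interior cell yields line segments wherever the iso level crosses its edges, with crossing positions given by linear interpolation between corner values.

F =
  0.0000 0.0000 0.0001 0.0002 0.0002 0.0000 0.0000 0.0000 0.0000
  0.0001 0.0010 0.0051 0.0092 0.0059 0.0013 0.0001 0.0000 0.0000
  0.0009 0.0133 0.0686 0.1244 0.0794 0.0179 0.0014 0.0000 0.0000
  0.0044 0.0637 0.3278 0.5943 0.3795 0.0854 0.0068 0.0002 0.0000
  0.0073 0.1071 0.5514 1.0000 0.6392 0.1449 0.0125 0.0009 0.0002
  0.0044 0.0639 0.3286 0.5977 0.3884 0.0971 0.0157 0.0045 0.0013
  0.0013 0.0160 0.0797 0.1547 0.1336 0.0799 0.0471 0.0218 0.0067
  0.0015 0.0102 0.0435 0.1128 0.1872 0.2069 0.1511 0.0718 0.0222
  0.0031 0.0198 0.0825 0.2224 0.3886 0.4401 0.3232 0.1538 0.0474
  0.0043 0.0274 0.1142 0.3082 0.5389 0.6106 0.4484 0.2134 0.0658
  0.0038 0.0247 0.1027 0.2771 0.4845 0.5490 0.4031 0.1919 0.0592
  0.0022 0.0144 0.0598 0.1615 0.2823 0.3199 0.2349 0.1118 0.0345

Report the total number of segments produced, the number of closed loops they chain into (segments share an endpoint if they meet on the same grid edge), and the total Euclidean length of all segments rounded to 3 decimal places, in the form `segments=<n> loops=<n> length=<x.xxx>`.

cell (2,2): code 0100 → (2.976,3.000)–(3.000,2.958)
cell (2,3): code 1000 → (3.000,3.053)–(2.976,3.000)
cell (3,2): code 0110 → (3.000,2.958)–(4.000,2.070)
cell (3,3): code 1101 → (3.784,4.000)–(3.000,3.053)
cell (3,4): code 1000 → (4.000,4.114)–(3.784,4.000)
cell (4,2): code 0110 → (4.000,2.070)–(5.000,2.945)
cell (4,3): code 1011 → (5.000,3.070)–(4.224,4.000)
cell (4,4): code 0001 → (4.224,4.000)–(4.000,4.114)
cell (5,2): code 0010 → (5.000,2.945)–(5.033,3.000)
cell (5,3): code 0001 → (5.033,3.000)–(5.000,3.070)
cell (8,4): code 0100 → (8.838,5.000)–(9.000,4.615)
cell (8,5): code 1000 → (9.000,5.170)–(8.838,5.000)
cell (9,4): code 0010 → (9.000,4.615)–(9.448,5.000)
cell (9,5): code 0001 → (9.448,5.000)–(9.000,5.170)
total: 14 segments, chained into 2 closed loop(s), length Σ = 7.572323

segments=14 loops=2 length=7.572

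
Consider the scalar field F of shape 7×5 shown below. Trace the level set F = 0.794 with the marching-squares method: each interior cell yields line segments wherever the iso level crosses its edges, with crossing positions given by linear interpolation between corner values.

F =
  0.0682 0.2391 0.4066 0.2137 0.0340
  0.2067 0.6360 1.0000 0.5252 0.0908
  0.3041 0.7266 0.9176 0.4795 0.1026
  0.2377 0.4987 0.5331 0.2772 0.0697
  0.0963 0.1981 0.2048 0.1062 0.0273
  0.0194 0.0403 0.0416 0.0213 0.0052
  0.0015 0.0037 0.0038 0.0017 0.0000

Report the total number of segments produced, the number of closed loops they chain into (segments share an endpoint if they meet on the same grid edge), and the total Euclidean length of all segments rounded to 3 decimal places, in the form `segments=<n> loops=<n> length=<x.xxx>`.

cell (0,1): code 0100 → (0.653,2.000)–(1.000,1.434)
cell (0,2): code 1000 → (1.000,2.434)–(0.653,2.000)
cell (1,1): code 0110 → (1.000,1.434)–(2.000,1.353)
cell (1,2): code 1001 → (2.000,2.282)–(1.000,2.434)
cell (2,1): code 0010 → (2.000,1.353)–(2.321,2.000)
cell (2,2): code 0001 → (2.321,2.000)–(2.000,2.282)
total: 6 segments, chained into 1 closed loop(s), length Σ = 4.384587

segments=6 loops=1 length=4.385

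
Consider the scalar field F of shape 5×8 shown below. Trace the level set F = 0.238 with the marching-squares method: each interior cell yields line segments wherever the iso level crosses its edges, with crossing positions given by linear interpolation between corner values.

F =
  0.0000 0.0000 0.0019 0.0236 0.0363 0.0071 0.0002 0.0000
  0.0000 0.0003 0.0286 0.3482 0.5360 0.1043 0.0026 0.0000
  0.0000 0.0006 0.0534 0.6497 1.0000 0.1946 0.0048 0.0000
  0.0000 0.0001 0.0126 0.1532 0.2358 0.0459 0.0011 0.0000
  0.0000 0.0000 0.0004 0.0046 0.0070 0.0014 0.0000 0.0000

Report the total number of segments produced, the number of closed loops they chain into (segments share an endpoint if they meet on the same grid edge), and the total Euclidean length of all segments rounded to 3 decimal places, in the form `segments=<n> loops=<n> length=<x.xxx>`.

cell (0,2): code 0100 → (0.661,3.000)–(1.000,2.655)
cell (0,3): code 1100 → (0.404,4.000)–(0.661,3.000)
cell (0,4): code 1000 → (1.000,4.690)–(0.404,4.000)
cell (1,2): code 0110 → (1.000,2.655)–(2.000,2.310)
cell (1,4): code 1001 → (2.000,4.946)–(1.000,4.690)
cell (2,2): code 0010 → (2.000,2.310)–(2.829,3.000)
cell (2,3): code 0011 → (2.829,3.000)–(2.997,4.000)
cell (2,4): code 0001 → (2.997,4.000)–(2.000,4.946)
total: 8 segments, chained into 1 closed loop(s), length Σ = 7.986377

segments=8 loops=1 length=7.986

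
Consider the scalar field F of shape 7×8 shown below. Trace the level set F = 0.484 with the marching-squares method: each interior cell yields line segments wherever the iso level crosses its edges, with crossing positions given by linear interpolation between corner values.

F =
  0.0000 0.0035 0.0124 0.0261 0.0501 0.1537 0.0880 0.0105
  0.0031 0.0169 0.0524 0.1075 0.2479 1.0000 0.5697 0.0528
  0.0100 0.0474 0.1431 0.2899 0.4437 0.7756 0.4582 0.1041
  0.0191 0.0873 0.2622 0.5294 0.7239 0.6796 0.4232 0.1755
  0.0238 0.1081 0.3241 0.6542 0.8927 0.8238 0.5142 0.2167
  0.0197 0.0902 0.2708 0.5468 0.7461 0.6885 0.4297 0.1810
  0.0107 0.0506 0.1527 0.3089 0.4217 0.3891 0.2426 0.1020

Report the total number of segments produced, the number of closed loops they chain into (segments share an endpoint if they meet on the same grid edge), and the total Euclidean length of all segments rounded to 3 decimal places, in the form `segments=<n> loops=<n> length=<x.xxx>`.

cell (0,4): code 0100 → (0.390,5.000)–(1.000,4.314)
cell (0,5): code 1100 → (0.822,6.000)–(0.390,5.000)
cell (0,6): code 1000 → (1.000,6.166)–(0.822,6.000)
cell (1,4): code 0110 → (1.000,4.314)–(2.000,4.121)
cell (1,5): code 1011 → (2.000,5.919)–(1.769,6.000)
cell (1,6): code 0001 → (1.769,6.000)–(1.000,6.166)
cell (2,2): code 0100 → (2.810,3.000)–(3.000,2.830)
cell (2,3): code 1100 → (2.144,4.000)–(2.810,3.000)
cell (2,4): code 1110 → (2.000,4.121)–(2.144,4.000)
cell (2,5): code 1001 → (3.000,5.763)–(2.000,5.919)
cell (3,2): code 0110 → (3.000,2.830)–(4.000,2.484)
cell (3,5): code 1101 → (3.668,6.000)–(3.000,5.763)
cell (3,6): code 1000 → (4.000,6.102)–(3.668,6.000)
cell (4,2): code 0110 → (4.000,2.484)–(5.000,2.772)
cell (4,5): code 1011 → (5.000,5.790)–(4.357,6.000)
cell (4,6): code 0001 → (4.357,6.000)–(4.000,6.102)
cell (5,2): code 0010 → (5.000,2.772)–(5.264,3.000)
cell (5,3): code 0011 → (5.264,3.000)–(5.808,4.000)
cell (5,4): code 0011 → (5.808,4.000)–(5.683,5.000)
cell (5,5): code 0001 → (5.683,5.000)–(5.000,5.790)
total: 20 segments, chained into 1 closed loop(s), length Σ = 14.698264

segments=20 loops=1 length=14.698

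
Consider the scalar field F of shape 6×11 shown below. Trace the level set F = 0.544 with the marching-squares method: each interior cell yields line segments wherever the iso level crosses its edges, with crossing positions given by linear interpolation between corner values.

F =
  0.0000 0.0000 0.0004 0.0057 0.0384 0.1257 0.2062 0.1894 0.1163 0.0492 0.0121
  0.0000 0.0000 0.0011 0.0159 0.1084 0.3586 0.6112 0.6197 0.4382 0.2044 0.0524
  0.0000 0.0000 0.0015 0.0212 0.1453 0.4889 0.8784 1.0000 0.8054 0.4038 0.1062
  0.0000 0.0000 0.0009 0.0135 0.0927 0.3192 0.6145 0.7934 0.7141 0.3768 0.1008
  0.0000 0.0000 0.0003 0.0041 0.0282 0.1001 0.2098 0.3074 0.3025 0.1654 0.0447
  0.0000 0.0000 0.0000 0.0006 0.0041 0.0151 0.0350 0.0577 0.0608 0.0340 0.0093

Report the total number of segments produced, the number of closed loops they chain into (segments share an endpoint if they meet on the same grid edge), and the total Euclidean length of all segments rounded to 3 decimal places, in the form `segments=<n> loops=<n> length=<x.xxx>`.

cell (0,5): code 0100 → (0.834,6.000)–(1.000,5.734)
cell (0,6): code 1100 → (0.824,7.000)–(0.834,6.000)
cell (0,7): code 1000 → (1.000,7.417)–(0.824,7.000)
cell (1,5): code 0110 → (1.000,5.734)–(2.000,5.141)
cell (1,7): code 1101 → (1.288,8.000)–(1.000,7.417)
cell (1,8): code 1000 → (2.000,8.651)–(1.288,8.000)
cell (2,5): code 0110 → (2.000,5.141)–(3.000,5.761)
cell (2,8): code 1001 → (3.000,8.504)–(2.000,8.651)
cell (3,5): code 0010 → (3.000,5.761)–(3.174,6.000)
cell (3,6): code 0011 → (3.174,6.000)–(3.513,7.000)
cell (3,7): code 0011 → (3.513,7.000)–(3.413,8.000)
cell (3,8): code 0001 → (3.413,8.000)–(3.000,8.504)
total: 12 segments, chained into 1 closed loop(s), length Σ = 9.739022

segments=12 loops=1 length=9.739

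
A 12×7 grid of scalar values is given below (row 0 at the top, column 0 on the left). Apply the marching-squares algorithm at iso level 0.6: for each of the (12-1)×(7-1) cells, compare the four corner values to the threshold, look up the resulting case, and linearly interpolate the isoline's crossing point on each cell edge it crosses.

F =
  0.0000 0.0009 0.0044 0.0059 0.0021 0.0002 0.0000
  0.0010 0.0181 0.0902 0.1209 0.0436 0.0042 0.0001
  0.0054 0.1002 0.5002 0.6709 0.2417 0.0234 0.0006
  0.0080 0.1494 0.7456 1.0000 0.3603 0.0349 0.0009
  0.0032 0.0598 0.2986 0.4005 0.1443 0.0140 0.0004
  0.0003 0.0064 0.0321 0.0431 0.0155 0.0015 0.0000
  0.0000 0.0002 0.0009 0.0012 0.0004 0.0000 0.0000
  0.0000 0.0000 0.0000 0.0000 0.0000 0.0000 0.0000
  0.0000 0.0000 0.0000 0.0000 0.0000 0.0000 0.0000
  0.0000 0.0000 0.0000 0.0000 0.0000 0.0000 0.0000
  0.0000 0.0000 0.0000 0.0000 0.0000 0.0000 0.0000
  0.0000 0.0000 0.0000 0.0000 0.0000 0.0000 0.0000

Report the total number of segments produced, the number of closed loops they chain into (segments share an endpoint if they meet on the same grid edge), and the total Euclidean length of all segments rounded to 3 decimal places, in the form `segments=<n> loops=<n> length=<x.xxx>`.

segments=8 loops=1 length=5.477

cell (1,2): code 0100 → (1.871,3.000)–(2.000,2.585)
cell (1,3): code 1000 → (2.000,3.165)–(1.871,3.000)
cell (2,1): code 0100 → (2.407,2.000)–(3.000,1.756)
cell (2,2): code 1110 → (2.000,2.585)–(2.407,2.000)
cell (2,3): code 1001 → (3.000,3.625)–(2.000,3.165)
cell (3,1): code 0010 → (3.000,1.756)–(3.326,2.000)
cell (3,2): code 0011 → (3.326,2.000)–(3.667,3.000)
cell (3,3): code 0001 → (3.667,3.000)–(3.000,3.625)
total: 8 segments, chained into 1 closed loop(s), length Σ = 5.477236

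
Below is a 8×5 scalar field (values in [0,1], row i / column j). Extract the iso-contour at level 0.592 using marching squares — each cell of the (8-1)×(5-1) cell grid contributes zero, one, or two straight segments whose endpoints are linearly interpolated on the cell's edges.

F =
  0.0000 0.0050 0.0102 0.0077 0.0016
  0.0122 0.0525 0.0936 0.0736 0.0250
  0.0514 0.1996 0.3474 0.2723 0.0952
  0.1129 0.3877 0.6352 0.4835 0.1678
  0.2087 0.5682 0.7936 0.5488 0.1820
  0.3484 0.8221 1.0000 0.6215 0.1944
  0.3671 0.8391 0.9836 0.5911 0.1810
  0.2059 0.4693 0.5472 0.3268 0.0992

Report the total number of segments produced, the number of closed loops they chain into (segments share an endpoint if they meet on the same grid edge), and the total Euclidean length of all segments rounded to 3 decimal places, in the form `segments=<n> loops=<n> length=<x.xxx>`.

segments=14 loops=1 length=10.341

cell (2,1): code 0100 → (2.850,2.000)–(3.000,1.825)
cell (2,2): code 1000 → (3.000,2.285)–(2.850,2.000)
cell (3,1): code 0110 → (3.000,1.825)–(4.000,1.106)
cell (3,2): code 1001 → (4.000,2.824)–(3.000,2.285)
cell (4,0): code 0100 → (4.094,1.000)–(5.000,0.514)
cell (4,1): code 1110 → (4.000,1.106)–(4.094,1.000)
cell (4,2): code 1101 → (4.594,3.000)–(4.000,2.824)
cell (4,3): code 1000 → (5.000,3.069)–(4.594,3.000)
cell (5,0): code 0110 → (5.000,0.514)–(6.000,0.476)
cell (5,2): code 1011 → (6.000,2.998)–(5.970,3.000)
cell (5,3): code 0001 → (5.970,3.000)–(5.000,3.069)
cell (6,0): code 0010 → (6.000,0.476)–(6.668,1.000)
cell (6,1): code 0011 → (6.668,1.000)–(6.897,2.000)
cell (6,2): code 0001 → (6.897,2.000)–(6.000,2.998)
total: 14 segments, chained into 1 closed loop(s), length Σ = 10.341000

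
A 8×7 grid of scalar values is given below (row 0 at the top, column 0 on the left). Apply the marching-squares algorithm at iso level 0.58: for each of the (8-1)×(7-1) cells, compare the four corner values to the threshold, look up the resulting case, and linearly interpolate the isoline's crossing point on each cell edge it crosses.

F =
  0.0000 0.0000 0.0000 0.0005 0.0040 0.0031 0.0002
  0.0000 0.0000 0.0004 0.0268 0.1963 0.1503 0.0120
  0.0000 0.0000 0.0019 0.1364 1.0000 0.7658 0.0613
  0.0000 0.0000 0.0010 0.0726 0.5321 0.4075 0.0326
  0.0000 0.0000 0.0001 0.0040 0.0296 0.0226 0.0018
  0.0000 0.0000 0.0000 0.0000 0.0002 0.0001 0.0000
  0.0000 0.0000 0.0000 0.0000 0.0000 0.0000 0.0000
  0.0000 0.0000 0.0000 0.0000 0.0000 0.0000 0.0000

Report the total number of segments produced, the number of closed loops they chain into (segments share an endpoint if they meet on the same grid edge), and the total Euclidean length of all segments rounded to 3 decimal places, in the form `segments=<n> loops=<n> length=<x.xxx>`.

segments=6 loops=1 length=4.811

cell (1,3): code 0100 → (1.477,4.000)–(2.000,3.514)
cell (1,4): code 1100 → (1.698,5.000)–(1.477,4.000)
cell (1,5): code 1000 → (2.000,5.264)–(1.698,5.000)
cell (2,3): code 0010 → (2.000,3.514)–(2.898,4.000)
cell (2,4): code 0011 → (2.898,4.000)–(2.519,5.000)
cell (2,5): code 0001 → (2.519,5.000)–(2.000,5.264)
total: 6 segments, chained into 1 closed loop(s), length Σ = 4.810909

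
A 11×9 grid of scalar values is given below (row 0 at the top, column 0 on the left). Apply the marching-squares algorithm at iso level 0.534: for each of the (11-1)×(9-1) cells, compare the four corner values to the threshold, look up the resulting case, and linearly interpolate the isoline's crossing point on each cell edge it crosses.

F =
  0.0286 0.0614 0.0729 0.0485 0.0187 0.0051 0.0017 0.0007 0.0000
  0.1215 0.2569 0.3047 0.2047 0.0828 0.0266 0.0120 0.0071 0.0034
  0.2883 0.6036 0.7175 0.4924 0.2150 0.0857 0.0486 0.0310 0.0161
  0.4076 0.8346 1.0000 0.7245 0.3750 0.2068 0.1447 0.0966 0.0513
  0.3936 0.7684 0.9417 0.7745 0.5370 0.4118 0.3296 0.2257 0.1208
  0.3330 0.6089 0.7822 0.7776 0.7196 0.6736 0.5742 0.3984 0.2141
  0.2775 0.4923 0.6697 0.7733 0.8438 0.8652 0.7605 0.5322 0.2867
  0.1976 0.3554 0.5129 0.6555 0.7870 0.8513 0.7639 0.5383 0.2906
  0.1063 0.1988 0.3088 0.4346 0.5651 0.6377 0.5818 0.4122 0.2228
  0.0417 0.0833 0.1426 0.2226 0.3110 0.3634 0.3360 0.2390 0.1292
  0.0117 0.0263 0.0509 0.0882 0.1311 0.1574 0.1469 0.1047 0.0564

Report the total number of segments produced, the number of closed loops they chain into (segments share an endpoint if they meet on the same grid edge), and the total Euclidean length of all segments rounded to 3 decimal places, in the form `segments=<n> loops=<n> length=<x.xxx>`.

segments=28 loops=1 length=20.754

cell (1,0): code 0100 → (1.799,1.000)–(2.000,0.779)
cell (1,1): code 1100 → (1.555,2.000)–(1.799,1.000)
cell (1,2): code 1000 → (2.000,2.815)–(1.555,2.000)
cell (2,0): code 0110 → (2.000,0.779)–(3.000,0.296)
cell (2,2): code 1101 → (2.179,3.000)–(2.000,2.815)
cell (2,3): code 1000 → (3.000,3.545)–(2.179,3.000)
cell (3,0): code 0110 → (3.000,0.296)–(4.000,0.375)
cell (3,3): code 1101 → (3.981,4.000)–(3.000,3.545)
cell (3,4): code 1000 → (4.000,4.024)–(3.981,4.000)
cell (4,0): code 0110 → (4.000,0.375)–(5.000,0.729)
cell (4,4): code 1101 → (4.467,5.000)–(4.000,4.024)
cell (4,5): code 1100 → (4.836,6.000)–(4.467,5.000)
cell (4,6): code 1000 → (5.000,6.229)–(4.836,6.000)
cell (5,0): code 0010 → (5.000,0.729)–(5.642,1.000)
cell (5,1): code 0111 → (5.642,1.000)–(6.000,1.235)
cell (5,6): code 1001 → (6.000,6.992)–(5.000,6.229)
cell (6,1): code 0010 → (6.000,1.235)–(6.865,2.000)
cell (6,2): code 0111 → (6.865,2.000)–(7.000,2.148)
cell (6,6): code 1101 → (6.295,7.000)–(6.000,6.992)
cell (6,7): code 1000 → (7.000,7.017)–(6.295,7.000)
cell (7,2): code 0010 → (7.000,2.148)–(7.550,3.000)
cell (7,3): code 0111 → (7.550,3.000)–(8.000,3.762)
cell (7,6): code 1011 → (8.000,6.282)–(7.034,7.000)
cell (7,7): code 0001 → (7.034,7.000)–(7.000,7.017)
cell (8,3): code 0010 → (8.000,3.762)–(8.122,4.000)
cell (8,4): code 0011 → (8.122,4.000)–(8.378,5.000)
cell (8,5): code 0011 → (8.378,5.000)–(8.194,6.000)
cell (8,6): code 0001 → (8.194,6.000)–(8.000,6.282)
total: 28 segments, chained into 1 closed loop(s), length Σ = 20.753573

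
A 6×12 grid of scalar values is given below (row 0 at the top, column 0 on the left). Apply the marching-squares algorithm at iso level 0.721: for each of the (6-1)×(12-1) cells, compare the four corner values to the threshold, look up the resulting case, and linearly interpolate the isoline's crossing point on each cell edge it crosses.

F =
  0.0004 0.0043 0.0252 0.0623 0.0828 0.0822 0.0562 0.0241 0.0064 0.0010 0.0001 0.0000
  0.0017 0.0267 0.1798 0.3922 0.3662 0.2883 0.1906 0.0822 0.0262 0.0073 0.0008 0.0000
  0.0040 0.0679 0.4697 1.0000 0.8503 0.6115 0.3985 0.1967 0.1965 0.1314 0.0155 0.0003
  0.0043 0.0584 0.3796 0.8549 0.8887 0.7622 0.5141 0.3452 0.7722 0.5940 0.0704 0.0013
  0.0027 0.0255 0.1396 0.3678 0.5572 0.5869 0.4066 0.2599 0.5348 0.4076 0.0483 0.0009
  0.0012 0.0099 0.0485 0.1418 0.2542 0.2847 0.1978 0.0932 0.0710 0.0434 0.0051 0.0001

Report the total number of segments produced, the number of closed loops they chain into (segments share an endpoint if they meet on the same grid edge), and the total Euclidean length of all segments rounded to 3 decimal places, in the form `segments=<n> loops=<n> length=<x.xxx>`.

cell (1,2): code 0100 → (1.541,3.000)–(2.000,2.474)
cell (1,3): code 1100 → (1.733,4.000)–(1.541,3.000)
cell (1,4): code 1000 → (2.000,4.541)–(1.733,4.000)
cell (2,2): code 0110 → (2.000,2.474)–(3.000,2.718)
cell (2,4): code 1101 → (2.727,5.000)–(2.000,4.541)
cell (2,5): code 1000 → (3.000,5.166)–(2.727,5.000)
cell (2,7): code 0100 → (2.911,8.000)–(3.000,7.880)
cell (2,8): code 1000 → (3.000,8.287)–(2.911,8.000)
cell (3,2): code 0010 → (3.000,2.718)–(3.275,3.000)
cell (3,3): code 0011 → (3.275,3.000)–(3.506,4.000)
cell (3,4): code 0011 → (3.506,4.000)–(3.235,5.000)
cell (3,5): code 0001 → (3.235,5.000)–(3.000,5.166)
cell (3,7): code 0010 → (3.000,7.880)–(3.216,8.000)
cell (3,8): code 0001 → (3.216,8.000)–(3.000,8.287)
total: 14 segments, chained into 2 closed loop(s), length Σ = 8.328550

segments=14 loops=2 length=8.329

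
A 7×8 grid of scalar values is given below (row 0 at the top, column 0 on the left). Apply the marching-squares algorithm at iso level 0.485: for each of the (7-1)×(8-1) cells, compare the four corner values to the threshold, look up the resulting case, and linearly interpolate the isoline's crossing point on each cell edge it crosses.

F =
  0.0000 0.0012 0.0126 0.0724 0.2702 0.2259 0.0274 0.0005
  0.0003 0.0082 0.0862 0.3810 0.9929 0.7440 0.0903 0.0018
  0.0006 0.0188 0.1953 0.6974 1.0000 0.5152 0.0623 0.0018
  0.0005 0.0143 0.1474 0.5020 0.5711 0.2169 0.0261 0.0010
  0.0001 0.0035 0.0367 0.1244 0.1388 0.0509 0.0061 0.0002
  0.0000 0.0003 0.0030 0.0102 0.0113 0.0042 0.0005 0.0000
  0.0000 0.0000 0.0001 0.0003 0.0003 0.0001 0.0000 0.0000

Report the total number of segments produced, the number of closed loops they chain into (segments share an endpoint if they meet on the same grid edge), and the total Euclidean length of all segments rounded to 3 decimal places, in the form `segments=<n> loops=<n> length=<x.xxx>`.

cell (0,3): code 0100 → (0.297,4.000)–(1.000,3.170)
cell (0,4): code 1100 → (0.500,5.000)–(0.297,4.000)
cell (0,5): code 1000 → (1.000,5.396)–(0.500,5.000)
cell (1,2): code 0100 → (1.329,3.000)–(2.000,2.577)
cell (1,3): code 1110 → (1.000,3.170)–(1.329,3.000)
cell (1,5): code 1001 → (2.000,5.067)–(1.000,5.396)
cell (2,2): code 0110 → (2.000,2.577)–(3.000,2.952)
cell (2,4): code 1011 → (3.000,4.243)–(2.101,5.000)
cell (2,5): code 0001 → (2.101,5.000)–(2.000,5.067)
cell (3,2): code 0010 → (3.000,2.952)–(3.045,3.000)
cell (3,3): code 0011 → (3.045,3.000)–(3.199,4.000)
cell (3,4): code 0001 → (3.199,4.000)–(3.000,4.243)
total: 12 segments, chained into 1 closed loop(s), length Σ = 8.718365

segments=12 loops=1 length=8.718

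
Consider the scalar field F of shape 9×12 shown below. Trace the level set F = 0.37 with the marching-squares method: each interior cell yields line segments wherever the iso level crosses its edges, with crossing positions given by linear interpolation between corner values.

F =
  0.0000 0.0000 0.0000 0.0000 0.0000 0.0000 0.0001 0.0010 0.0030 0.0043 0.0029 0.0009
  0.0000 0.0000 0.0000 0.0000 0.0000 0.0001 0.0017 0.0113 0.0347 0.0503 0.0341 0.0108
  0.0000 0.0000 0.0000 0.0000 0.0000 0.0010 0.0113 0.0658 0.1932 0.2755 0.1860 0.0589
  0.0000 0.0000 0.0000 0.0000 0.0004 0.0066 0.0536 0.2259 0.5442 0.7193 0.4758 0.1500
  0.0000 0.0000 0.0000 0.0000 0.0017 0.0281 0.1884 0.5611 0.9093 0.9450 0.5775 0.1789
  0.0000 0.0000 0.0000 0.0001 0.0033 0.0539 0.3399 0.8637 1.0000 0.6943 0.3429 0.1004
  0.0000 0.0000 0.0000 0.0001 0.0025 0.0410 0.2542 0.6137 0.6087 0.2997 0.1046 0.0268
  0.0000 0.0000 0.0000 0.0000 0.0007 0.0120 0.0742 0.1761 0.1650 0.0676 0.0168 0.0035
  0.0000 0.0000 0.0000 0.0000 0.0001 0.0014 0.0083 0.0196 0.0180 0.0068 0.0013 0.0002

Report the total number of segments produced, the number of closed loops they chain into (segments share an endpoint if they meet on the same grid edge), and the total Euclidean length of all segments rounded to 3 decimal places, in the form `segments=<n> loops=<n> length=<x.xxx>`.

cell (2,7): code 0100 → (2.504,8.000)–(3.000,7.453)
cell (2,8): code 1100 → (2.213,9.000)–(2.504,8.000)
cell (2,9): code 1100 → (2.635,10.000)–(2.213,9.000)
cell (2,10): code 1000 → (3.000,10.325)–(2.635,10.000)
cell (3,6): code 0100 → (3.430,7.000)–(4.000,6.487)
cell (3,7): code 1110 → (3.000,7.453)–(3.430,7.000)
cell (3,10): code 1001 → (4.000,10.521)–(3.000,10.325)
cell (4,6): code 0110 → (4.000,6.487)–(5.000,6.057)
cell (4,9): code 1011 → (5.000,9.923)–(4.884,10.000)
cell (4,10): code 0001 → (4.884,10.000)–(4.000,10.521)
cell (5,6): code 0110 → (5.000,6.057)–(6.000,6.322)
cell (5,8): code 1011 → (6.000,8.772)–(5.822,9.000)
cell (5,9): code 0001 → (5.822,9.000)–(5.000,9.923)
cell (6,6): code 0010 → (6.000,6.322)–(6.557,7.000)
cell (6,7): code 0011 → (6.557,7.000)–(6.538,8.000)
cell (6,8): code 0001 → (6.538,8.000)–(6.000,8.772)
total: 16 segments, chained into 1 closed loop(s), length Σ = 13.395947

segments=16 loops=1 length=13.396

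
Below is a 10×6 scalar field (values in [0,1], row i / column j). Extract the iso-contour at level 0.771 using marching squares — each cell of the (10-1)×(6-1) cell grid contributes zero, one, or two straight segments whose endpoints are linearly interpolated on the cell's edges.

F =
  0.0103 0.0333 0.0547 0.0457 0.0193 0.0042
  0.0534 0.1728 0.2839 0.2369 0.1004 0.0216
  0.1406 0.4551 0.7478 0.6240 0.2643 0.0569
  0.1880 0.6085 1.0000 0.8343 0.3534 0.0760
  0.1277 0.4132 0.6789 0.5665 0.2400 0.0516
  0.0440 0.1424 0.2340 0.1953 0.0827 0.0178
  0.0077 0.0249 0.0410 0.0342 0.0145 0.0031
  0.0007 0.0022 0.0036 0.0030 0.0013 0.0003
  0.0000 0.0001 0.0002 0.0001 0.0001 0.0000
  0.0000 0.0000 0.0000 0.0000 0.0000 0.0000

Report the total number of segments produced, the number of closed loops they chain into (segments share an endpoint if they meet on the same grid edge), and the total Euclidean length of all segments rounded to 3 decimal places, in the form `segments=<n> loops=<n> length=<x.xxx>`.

cell (2,1): code 0100 → (2.092,2.000)–(3.000,1.415)
cell (2,2): code 1100 → (2.699,3.000)–(2.092,2.000)
cell (2,3): code 1000 → (3.000,3.132)–(2.699,3.000)
cell (3,1): code 0010 → (3.000,1.415)–(3.713,2.000)
cell (3,2): code 0011 → (3.713,2.000)–(3.236,3.000)
cell (3,3): code 0001 → (3.236,3.000)–(3.000,3.132)
total: 6 segments, chained into 1 closed loop(s), length Σ = 4.879208

segments=6 loops=1 length=4.879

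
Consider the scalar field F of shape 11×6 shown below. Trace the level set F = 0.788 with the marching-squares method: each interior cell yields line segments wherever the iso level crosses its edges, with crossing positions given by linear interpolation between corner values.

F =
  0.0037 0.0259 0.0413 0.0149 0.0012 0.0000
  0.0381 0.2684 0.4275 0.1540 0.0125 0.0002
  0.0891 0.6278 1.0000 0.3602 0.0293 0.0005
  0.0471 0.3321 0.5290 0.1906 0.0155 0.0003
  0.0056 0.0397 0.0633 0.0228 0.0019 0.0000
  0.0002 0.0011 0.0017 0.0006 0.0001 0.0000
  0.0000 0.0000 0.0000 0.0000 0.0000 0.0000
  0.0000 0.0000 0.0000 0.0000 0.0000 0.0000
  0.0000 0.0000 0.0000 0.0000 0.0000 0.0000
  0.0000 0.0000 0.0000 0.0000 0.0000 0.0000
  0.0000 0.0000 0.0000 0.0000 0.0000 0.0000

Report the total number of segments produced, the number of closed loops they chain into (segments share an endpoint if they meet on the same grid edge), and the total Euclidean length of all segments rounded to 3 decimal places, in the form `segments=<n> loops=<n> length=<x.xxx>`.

segments=4 loops=1 length=2.461

cell (1,1): code 0100 → (1.630,2.000)–(2.000,1.430)
cell (1,2): code 1000 → (2.000,2.331)–(1.630,2.000)
cell (2,1): code 0010 → (2.000,1.430)–(2.450,2.000)
cell (2,2): code 0001 → (2.450,2.000)–(2.000,2.331)
total: 4 segments, chained into 1 closed loop(s), length Σ = 2.461174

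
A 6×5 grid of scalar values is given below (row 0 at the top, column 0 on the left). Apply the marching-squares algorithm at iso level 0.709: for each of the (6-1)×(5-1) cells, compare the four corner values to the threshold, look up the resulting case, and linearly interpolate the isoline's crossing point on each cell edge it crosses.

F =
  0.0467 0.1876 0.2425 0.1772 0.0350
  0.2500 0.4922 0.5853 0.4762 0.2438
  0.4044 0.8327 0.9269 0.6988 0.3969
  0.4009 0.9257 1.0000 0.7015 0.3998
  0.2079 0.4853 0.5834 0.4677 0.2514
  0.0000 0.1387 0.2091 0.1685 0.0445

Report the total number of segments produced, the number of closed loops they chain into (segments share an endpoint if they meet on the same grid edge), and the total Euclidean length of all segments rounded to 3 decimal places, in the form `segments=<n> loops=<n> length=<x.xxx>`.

cell (1,0): code 0100 → (1.637,1.000)–(2.000,0.711)
cell (1,1): code 1100 → (1.362,2.000)–(1.637,1.000)
cell (1,2): code 1000 → (2.000,2.955)–(1.362,2.000)
cell (2,0): code 0110 → (2.000,0.711)–(3.000,0.587)
cell (2,2): code 1001 → (3.000,2.975)–(2.000,2.955)
cell (3,0): code 0010 → (3.000,0.587)–(3.492,1.000)
cell (3,1): code 0011 → (3.492,1.000)–(3.699,2.000)
cell (3,2): code 0001 → (3.699,2.000)–(3.000,2.975)
total: 8 segments, chained into 1 closed loop(s), length Σ = 7.520395

segments=8 loops=1 length=7.520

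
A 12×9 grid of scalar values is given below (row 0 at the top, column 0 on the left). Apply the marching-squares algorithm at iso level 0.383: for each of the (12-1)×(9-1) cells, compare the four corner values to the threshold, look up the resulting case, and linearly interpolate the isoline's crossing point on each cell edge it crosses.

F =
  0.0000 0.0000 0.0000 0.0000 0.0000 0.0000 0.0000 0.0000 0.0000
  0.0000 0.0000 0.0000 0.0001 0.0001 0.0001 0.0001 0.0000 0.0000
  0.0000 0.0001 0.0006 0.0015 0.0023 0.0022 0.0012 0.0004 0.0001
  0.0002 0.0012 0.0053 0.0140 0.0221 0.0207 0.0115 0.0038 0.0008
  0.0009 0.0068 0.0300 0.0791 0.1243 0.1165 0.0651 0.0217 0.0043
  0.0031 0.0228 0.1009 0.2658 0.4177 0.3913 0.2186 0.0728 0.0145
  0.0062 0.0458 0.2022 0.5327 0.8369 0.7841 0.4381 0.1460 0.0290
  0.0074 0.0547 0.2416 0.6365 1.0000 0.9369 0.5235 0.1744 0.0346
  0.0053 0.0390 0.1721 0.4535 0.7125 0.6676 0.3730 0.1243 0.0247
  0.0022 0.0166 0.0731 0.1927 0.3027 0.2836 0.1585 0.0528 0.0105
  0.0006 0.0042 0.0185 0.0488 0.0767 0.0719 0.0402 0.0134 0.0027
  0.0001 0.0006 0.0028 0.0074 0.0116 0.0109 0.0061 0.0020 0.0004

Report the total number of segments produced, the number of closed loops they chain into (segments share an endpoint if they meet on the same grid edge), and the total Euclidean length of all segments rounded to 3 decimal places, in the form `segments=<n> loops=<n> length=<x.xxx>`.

cell (4,3): code 0100 → (4.882,4.000)–(5.000,3.772)
cell (4,4): code 1100 → (4.970,5.000)–(4.882,4.000)
cell (4,5): code 1000 → (5.000,5.048)–(4.970,5.000)
cell (5,2): code 0100 → (5.439,3.000)–(6.000,2.547)
cell (5,3): code 1110 → (5.000,3.772)–(5.439,3.000)
cell (5,5): code 1101 → (5.749,6.000)–(5.000,5.048)
cell (5,6): code 1000 → (6.000,6.189)–(5.749,6.000)
cell (6,2): code 0110 → (6.000,2.547)–(7.000,2.358)
cell (6,6): code 1001 → (7.000,6.402)–(6.000,6.189)
cell (7,2): code 0110 → (7.000,2.358)–(8.000,2.749)
cell (7,5): code 1011 → (8.000,5.966)–(7.934,6.000)
cell (7,6): code 0001 → (7.934,6.000)–(7.000,6.402)
cell (8,2): code 0010 → (8.000,2.749)–(8.270,3.000)
cell (8,3): code 0011 → (8.270,3.000)–(8.804,4.000)
cell (8,4): code 0011 → (8.804,4.000)–(8.741,5.000)
cell (8,5): code 0001 → (8.741,5.000)–(8.000,5.966)
total: 16 segments, chained into 1 closed loop(s), length Σ = 12.378909

segments=16 loops=1 length=12.379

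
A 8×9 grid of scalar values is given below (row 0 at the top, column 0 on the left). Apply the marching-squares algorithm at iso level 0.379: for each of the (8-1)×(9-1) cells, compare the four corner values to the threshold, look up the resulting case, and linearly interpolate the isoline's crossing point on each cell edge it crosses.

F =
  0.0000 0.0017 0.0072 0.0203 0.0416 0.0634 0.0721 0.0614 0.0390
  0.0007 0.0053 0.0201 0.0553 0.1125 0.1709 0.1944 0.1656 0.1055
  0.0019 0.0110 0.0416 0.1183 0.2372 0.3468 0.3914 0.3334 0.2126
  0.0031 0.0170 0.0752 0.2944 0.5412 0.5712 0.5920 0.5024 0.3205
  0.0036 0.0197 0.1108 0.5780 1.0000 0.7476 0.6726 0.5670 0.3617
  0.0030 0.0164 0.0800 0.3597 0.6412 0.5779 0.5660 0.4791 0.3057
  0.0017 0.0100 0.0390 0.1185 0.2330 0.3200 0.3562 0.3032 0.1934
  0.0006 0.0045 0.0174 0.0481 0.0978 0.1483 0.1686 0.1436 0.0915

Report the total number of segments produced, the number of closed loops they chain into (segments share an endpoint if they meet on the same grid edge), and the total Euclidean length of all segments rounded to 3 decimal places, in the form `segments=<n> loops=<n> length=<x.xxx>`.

segments=18 loops=1 length=14.454

cell (1,5): code 0100 → (1.937,6.000)–(2.000,5.722)
cell (1,6): code 1000 → (2.000,6.214)–(1.937,6.000)
cell (2,3): code 0100 → (2.466,4.000)–(3.000,3.343)
cell (2,4): code 1100 → (2.143,5.000)–(2.466,4.000)
cell (2,5): code 1110 → (2.000,5.722)–(2.143,5.000)
cell (2,6): code 1101 → (2.270,7.000)–(2.000,6.214)
cell (2,7): code 1000 → (3.000,7.678)–(2.270,7.000)
cell (3,2): code 0100 → (3.298,3.000)–(4.000,2.574)
cell (3,3): code 1110 → (3.000,3.343)–(3.298,3.000)
cell (3,7): code 1001 → (4.000,7.916)–(3.000,7.678)
cell (4,2): code 0010 → (4.000,2.574)–(4.912,3.000)
cell (4,3): code 0111 → (4.912,3.000)–(5.000,3.069)
cell (4,7): code 1001 → (5.000,7.577)–(4.000,7.916)
cell (5,3): code 0010 → (5.000,3.069)–(5.642,4.000)
cell (5,4): code 0011 → (5.642,4.000)–(5.771,5.000)
cell (5,5): code 0011 → (5.771,5.000)–(5.891,6.000)
cell (5,6): code 0011 → (5.891,6.000)–(5.569,7.000)
cell (5,7): code 0001 → (5.569,7.000)–(5.000,7.577)
total: 18 segments, chained into 1 closed loop(s), length Σ = 14.454307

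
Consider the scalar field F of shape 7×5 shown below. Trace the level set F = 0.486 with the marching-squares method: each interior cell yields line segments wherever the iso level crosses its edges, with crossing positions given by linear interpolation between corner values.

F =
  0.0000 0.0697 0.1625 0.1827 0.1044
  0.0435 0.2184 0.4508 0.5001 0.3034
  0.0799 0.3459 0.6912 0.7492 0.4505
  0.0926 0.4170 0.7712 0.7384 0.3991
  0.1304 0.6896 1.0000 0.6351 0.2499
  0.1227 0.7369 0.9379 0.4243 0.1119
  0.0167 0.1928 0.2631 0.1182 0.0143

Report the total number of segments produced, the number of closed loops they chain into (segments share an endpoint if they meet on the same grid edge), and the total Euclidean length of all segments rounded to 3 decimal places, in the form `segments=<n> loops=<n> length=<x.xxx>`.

segments=16 loops=1 length=12.540

cell (0,2): code 0100 → (0.956,3.000)–(1.000,2.714)
cell (0,3): code 1000 → (1.000,3.072)–(0.956,3.000)
cell (1,1): code 0100 → (1.146,2.000)–(2.000,1.406)
cell (1,2): code 1110 → (1.000,2.714)–(1.146,2.000)
cell (1,3): code 1001 → (2.000,3.881)–(1.000,3.072)
cell (2,1): code 0110 → (2.000,1.406)–(3.000,1.195)
cell (2,3): code 1001 → (3.000,3.744)–(2.000,3.881)
cell (3,0): code 0100 → (3.253,1.000)–(4.000,0.636)
cell (3,1): code 1110 → (3.000,1.195)–(3.253,1.000)
cell (3,3): code 1001 → (4.000,3.387)–(3.000,3.744)
cell (4,0): code 0110 → (4.000,0.636)–(5.000,0.592)
cell (4,2): code 1011 → (5.000,2.880)–(4.707,3.000)
cell (4,3): code 0001 → (4.707,3.000)–(4.000,3.387)
cell (5,0): code 0010 → (5.000,0.592)–(5.461,1.000)
cell (5,1): code 0011 → (5.461,1.000)–(5.670,2.000)
cell (5,2): code 0001 → (5.670,2.000)–(5.000,2.880)
total: 16 segments, chained into 1 closed loop(s), length Σ = 12.539641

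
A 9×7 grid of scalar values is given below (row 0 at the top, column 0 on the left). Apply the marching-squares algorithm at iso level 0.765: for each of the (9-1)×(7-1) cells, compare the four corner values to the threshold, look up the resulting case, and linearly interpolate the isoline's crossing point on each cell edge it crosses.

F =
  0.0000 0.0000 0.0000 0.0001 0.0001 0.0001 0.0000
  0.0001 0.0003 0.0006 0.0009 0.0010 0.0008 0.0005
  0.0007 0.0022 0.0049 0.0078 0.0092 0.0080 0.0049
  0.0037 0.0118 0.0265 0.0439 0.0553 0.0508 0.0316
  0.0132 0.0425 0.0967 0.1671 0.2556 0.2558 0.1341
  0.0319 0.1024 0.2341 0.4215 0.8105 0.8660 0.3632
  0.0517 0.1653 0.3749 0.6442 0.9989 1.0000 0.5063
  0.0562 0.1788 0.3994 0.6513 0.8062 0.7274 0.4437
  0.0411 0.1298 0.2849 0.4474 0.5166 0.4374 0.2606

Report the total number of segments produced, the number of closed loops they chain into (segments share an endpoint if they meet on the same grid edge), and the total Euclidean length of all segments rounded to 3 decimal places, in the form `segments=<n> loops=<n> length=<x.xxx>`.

segments=10 loops=1 length=6.981

cell (4,3): code 0100 → (4.918,4.000)–(5.000,3.883)
cell (4,4): code 1100 → (4.834,5.000)–(4.918,4.000)
cell (4,5): code 1000 → (5.000,5.201)–(4.834,5.000)
cell (5,3): code 0110 → (5.000,3.883)–(6.000,3.341)
cell (5,5): code 1001 → (6.000,5.476)–(5.000,5.201)
cell (6,3): code 0110 → (6.000,3.341)–(7.000,3.734)
cell (6,4): code 1011 → (7.000,4.523)–(6.862,5.000)
cell (6,5): code 0001 → (6.862,5.000)–(6.000,5.476)
cell (7,3): code 0010 → (7.000,3.734)–(7.142,4.000)
cell (7,4): code 0001 → (7.142,4.000)–(7.000,4.523)
total: 10 segments, chained into 1 closed loop(s), length Σ = 6.980976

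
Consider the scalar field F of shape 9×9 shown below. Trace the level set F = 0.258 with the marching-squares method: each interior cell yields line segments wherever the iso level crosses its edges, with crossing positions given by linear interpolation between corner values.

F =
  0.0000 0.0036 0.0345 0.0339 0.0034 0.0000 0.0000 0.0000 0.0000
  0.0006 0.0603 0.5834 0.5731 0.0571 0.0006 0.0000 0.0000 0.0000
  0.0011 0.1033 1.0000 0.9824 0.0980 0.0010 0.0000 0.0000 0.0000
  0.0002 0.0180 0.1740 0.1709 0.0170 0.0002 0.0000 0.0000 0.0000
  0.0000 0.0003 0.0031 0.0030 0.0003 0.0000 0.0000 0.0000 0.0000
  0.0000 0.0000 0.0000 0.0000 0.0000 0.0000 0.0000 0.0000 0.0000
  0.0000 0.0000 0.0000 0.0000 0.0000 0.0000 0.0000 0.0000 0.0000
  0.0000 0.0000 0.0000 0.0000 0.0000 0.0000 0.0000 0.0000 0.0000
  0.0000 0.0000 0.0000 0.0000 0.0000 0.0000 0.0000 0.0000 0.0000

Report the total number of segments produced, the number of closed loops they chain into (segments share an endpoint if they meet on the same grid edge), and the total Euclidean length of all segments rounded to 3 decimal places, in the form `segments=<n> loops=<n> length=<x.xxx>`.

cell (0,1): code 0100 → (0.407,2.000)–(1.000,1.378)
cell (0,2): code 1100 → (0.416,3.000)–(0.407,2.000)
cell (0,3): code 1000 → (1.000,3.611)–(0.416,3.000)
cell (1,1): code 0110 → (1.000,1.378)–(2.000,1.173)
cell (1,3): code 1001 → (2.000,3.819)–(1.000,3.611)
cell (2,1): code 0010 → (2.000,1.173)–(2.898,2.000)
cell (2,2): code 0011 → (2.898,2.000)–(2.893,3.000)
cell (2,3): code 0001 → (2.893,3.000)–(2.000,3.819)
total: 8 segments, chained into 1 closed loop(s), length Σ = 8.179801

segments=8 loops=1 length=8.180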